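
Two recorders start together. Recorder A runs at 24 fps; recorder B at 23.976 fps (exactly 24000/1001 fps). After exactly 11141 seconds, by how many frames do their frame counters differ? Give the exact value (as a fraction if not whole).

20568/77 frames

A emits 24 × 11141 = 267384 frames; B emits 24000/1001 × 11141 = 20568000/77.
Difference = 20568/77 frames (≈ 267.1169); B is behind A.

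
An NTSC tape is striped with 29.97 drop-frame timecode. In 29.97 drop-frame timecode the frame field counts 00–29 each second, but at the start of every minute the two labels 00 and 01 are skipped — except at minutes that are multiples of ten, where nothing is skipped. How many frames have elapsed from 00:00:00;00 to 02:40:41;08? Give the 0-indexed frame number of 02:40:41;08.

As if non-drop at 30 labels/s: (2 × 3600 + 40 × 60 + 41) × 30 + 8 = 289238.
Minute boundaries passed: 160; those not divisible by 10: 160 − 16 = 144; dropped labels = 2 × 144 = 288.
Actual frame index = 289238 − 288 = 288950.

288950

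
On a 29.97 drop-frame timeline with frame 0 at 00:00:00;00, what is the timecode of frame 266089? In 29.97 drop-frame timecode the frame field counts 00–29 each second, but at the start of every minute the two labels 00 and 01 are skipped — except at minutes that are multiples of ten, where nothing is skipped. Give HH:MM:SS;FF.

Each 10-minute DF block holds 10 × 60 × 30 − 9 × 2 = 17982 frames. 266089 ÷ 17982 → 14 full blocks, remainder 14341.
Within the partial block the first minute is 1800 frames and each further minute 1798, so 7 further minute boundaries passed. Total skipped labels = 18 × 14 + 2 × 7 = 266.
Non-drop label index = 266089 + 266 = 266355; at 30 labels/s that is 02:27:58:15, i.e. DF 02:27:58;15.

02:27:58;15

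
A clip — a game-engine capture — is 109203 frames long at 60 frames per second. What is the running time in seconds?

Running time = 109203 / (60) = 1820.05 s.

1820.05 seconds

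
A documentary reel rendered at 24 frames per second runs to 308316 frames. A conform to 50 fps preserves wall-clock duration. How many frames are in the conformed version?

642325 frames

Target frames = source frames × (target rate / source rate) = 308316 × (50)/(24) = 308316 × 25/12 = 642325.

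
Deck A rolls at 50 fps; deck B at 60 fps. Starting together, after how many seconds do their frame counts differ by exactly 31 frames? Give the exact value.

The gap grows by |60 − 50| = 10 frames per second.
Time for a 31-frame gap: 31 ÷ (10) = 3.1 s.

3.1 seconds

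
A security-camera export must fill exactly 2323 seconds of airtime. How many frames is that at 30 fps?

Frames = 2323 × 30 = 69690.

69690 frames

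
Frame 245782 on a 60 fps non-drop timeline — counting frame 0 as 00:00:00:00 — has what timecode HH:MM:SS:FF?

01:08:16:22

245782 ÷ 60 = 4096 full seconds, remainder 22 frames.
4096 s = 1 h 8 min 16 s.
Timecode: 01:08:16:22.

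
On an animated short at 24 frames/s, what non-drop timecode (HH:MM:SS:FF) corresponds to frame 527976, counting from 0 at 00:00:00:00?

06:06:39:00

527976 ÷ 24 = 21999 full seconds, remainder 0 frames.
21999 s = 6 h 6 min 39 s.
Timecode: 06:06:39:00.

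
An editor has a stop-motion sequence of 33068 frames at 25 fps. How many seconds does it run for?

Running time = 33068 / (25) = 1322.72 s.

1322.72 seconds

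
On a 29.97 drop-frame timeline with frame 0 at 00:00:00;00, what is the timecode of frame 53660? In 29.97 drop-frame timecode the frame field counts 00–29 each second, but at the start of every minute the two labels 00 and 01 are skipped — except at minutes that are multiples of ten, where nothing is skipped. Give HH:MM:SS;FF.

00:29:50;14

Each 10-minute DF block holds 10 × 60 × 30 − 9 × 2 = 17982 frames. 53660 ÷ 17982 → 2 full blocks, remainder 17696.
Within the partial block the first minute is 1800 frames and each further minute 1798, so 9 further minute boundaries passed. Total skipped labels = 18 × 2 + 2 × 9 = 54.
Non-drop label index = 53660 + 54 = 53714; at 30 labels/s that is 00:29:50:14, i.e. DF 00:29:50;14.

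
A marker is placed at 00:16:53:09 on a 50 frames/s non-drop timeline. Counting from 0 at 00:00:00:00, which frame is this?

frame 50659

Total seconds to the label: (0 × 3600 + 16 × 60 + 53) = 1013.
Frame index = 1013 × 50 + 9 = 50659.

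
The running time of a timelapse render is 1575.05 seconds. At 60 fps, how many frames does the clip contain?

Frames = 1575.05 × 60 = 94503.

94503 frames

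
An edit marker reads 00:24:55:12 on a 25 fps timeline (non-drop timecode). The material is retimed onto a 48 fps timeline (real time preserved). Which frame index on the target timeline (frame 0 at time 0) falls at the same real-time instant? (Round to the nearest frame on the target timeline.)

frame 71783

Source frame index: (0×3600 + 24×60 + 55) × 25 + 12 = 37387.
Real time: 37387 / (25) = 37387/25 s.
Target frame: (37387/25) × (48) = 1794576/25 ≈ 71783.040 → 71783.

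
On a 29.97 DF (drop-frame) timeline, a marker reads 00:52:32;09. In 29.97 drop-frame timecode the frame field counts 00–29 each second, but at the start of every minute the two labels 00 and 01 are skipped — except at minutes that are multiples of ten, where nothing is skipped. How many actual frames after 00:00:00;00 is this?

Complete 10-minute blocks: 5, each 17982 frames → 89910.
Remaining 2 whole minutes in the current block: 1800 + 1 × 1798 = 3598 frames.
Within the current minute: 32 × 30 + 9 − 2 = 967 (labels ;00/;01 skipped at this minute). Total = 89910 + 3598 + 967 = 94475.

94475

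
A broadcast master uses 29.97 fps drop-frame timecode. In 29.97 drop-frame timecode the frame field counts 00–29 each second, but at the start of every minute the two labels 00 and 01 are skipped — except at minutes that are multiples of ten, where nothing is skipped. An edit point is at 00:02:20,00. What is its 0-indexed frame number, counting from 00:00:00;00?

As if non-drop at 30 labels/s: (0 × 3600 + 2 × 60 + 20) × 30 + 0 = 4200.
Minute boundaries passed: 2; those not divisible by 10: 2 − 0 = 2; dropped labels = 2 × 2 = 4.
Actual frame index = 4200 − 4 = 4196.

4196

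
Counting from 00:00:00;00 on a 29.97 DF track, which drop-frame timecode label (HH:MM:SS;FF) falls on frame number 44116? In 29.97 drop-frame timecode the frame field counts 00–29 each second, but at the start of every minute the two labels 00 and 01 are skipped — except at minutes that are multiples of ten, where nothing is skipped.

Each 10-minute DF block holds 10 × 60 × 30 − 9 × 2 = 17982 frames. 44116 ÷ 17982 → 2 full blocks, remainder 8152.
Within the partial block the first minute is 1800 frames and each further minute 1798, so 4 further minute boundaries passed. Total skipped labels = 18 × 2 + 2 × 4 = 44.
Non-drop label index = 44116 + 44 = 44160; at 30 labels/s that is 00:24:32:00, i.e. DF 00:24:32;00.

00:24:32;00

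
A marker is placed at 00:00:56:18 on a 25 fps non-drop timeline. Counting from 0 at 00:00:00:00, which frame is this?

frame 1418

Total seconds to the label: (0 × 3600 + 0 × 60 + 56) = 56.
Frame index = 56 × 25 + 18 = 1418.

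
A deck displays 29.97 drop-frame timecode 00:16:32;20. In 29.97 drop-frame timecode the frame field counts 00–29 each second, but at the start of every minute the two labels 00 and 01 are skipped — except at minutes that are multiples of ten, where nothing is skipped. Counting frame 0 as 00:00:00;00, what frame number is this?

29750

As if non-drop at 30 labels/s: (0 × 3600 + 16 × 60 + 32) × 30 + 20 = 29780.
Minute boundaries passed: 16; those not divisible by 10: 16 − 1 = 15; dropped labels = 2 × 15 = 30.
Actual frame index = 29780 − 30 = 29750.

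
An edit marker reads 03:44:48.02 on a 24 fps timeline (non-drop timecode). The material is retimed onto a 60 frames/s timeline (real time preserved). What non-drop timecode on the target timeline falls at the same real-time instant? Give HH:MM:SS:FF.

03:44:48:05

Source frame index: (3×3600 + 44×60 + 48) × 24 + 2 = 323714.
Real time: 323714 / (24) = 161857/12 s.
Target frame: (161857/12) × (60) = 809285.
At 60 labels/s: frame 809285 → 03:44:48:05.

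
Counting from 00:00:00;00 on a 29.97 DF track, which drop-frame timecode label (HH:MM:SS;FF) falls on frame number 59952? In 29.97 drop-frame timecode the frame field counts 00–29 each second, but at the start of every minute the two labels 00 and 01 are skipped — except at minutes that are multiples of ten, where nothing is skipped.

00:33:20;12

Ten DF minutes hold 17982 frames, so frame 59952 lies in block 3 (frames 53946–71927) with 6006 frames into that block.
The block's first minute is 1800 frames and the rest 1798 each; 6006 frames reaches minute 3, so 3 × 18 + 3 × 2 = 60 labels have been skipped so far.
Adding those back, label number 59952 + 60 = 60012 at 30 labels/s is 2000 s + 12 f = 0 h 33 min 20 s frame 12, i.e. 00:33:20;12.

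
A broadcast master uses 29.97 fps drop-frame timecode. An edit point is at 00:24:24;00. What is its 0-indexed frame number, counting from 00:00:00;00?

Complete 10-minute blocks: 2, each 17982 frames → 35964.
Remaining 4 whole minutes in the current block: 1800 + 3 × 1798 = 7194 frames.
Within the current minute: 24 × 30 + 0 − 2 = 718 (labels ;00/;01 skipped at this minute). Total = 35964 + 7194 + 718 = 43876.

43876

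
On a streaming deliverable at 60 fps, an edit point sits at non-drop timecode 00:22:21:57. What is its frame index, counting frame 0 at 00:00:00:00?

frame 80517

Total seconds to the label: (0 × 3600 + 22 × 60 + 21) = 1341.
Frame index = 1341 × 60 + 57 = 80517.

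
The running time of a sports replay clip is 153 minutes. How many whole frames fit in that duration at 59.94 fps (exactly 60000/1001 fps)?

550249 frames

153 min = 9180 s.
Frames = 9180 × 60000/1001 = 550800000/1001 ≈ 550249.7502.
Complete frames: 550249.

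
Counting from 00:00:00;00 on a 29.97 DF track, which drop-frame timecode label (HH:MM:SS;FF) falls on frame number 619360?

Ten DF minutes hold 17982 frames, so frame 619360 lies in block 34 (frames 611388–629369) with 7972 frames into that block.
The block's first minute is 1800 frames and the rest 1798 each; 7972 frames reaches minute 4, so 34 × 18 + 4 × 2 = 620 labels have been skipped so far.
Adding those back, label number 619360 + 620 = 619980 at 30 labels/s is 20666 s + 0 f = 5 h 44 min 26 s frame 0, i.e. 05:44:26;00.

05:44:26;00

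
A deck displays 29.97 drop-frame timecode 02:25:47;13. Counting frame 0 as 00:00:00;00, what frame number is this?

Complete 10-minute blocks: 14, each 17982 frames → 251748.
Remaining 5 whole minutes in the current block: 1800 + 4 × 1798 = 8992 frames.
Within the current minute: 47 × 30 + 13 − 2 = 1421 (labels ;00/;01 skipped at this minute). Total = 251748 + 8992 + 1421 = 262161.

262161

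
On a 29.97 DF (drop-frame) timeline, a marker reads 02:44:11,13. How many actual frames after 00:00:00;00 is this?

Complete 10-minute blocks: 16, each 17982 frames → 287712.
Remaining 4 whole minutes in the current block: 1800 + 3 × 1798 = 7194 frames.
Within the current minute: 11 × 30 + 13 − 2 = 341 (labels ;00/;01 skipped at this minute). Total = 287712 + 7194 + 341 = 295247.

295247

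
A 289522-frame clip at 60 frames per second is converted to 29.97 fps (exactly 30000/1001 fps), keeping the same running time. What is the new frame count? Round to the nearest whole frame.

Frames at target rate = 289522 × (30000/1001) / (60) = 144761000/1001 ≈ 144616.384.
Nearest whole frame: 144616.

144616 frames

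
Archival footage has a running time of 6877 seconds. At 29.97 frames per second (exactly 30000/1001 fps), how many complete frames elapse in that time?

206103 frames

Frames = 6877 × 30000/1001 = 15870000/77 ≈ 206103.8961.
Complete frames: 206103.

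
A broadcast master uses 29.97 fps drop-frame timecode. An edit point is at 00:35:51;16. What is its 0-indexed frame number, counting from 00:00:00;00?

64482

As if non-drop at 30 labels/s: (0 × 3600 + 35 × 60 + 51) × 30 + 16 = 64546.
Minute boundaries passed: 35; those not divisible by 10: 35 − 3 = 32; dropped labels = 2 × 32 = 64.
Actual frame index = 64546 − 64 = 64482.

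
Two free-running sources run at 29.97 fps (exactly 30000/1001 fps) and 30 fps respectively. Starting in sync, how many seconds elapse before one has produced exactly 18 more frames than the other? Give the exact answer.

600.6 seconds

The gap grows by |30 − 30000/1001| = 30/1001 frames per second.
Time for a 18-frame gap: 18 ÷ (30/1001) = 600.6 s.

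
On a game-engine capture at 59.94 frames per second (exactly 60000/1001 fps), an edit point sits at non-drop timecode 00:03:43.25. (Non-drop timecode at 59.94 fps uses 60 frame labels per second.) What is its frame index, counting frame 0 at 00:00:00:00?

Total seconds to the label: (0 × 3600 + 3 × 60 + 43) = 223.
Frame index = 223 × 60 + 25 = 13405.

13405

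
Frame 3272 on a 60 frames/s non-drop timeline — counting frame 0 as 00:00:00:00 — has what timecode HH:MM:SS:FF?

00:00:54:32

3272 ÷ 60 = 54 full seconds, remainder 32 frames.
54 s = 0 h 0 min 54 s.
Timecode: 00:00:54:32.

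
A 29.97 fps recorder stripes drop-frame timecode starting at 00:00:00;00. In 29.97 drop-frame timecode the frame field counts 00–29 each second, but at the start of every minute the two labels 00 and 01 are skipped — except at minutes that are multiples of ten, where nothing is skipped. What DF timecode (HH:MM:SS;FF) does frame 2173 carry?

00:01:12;15

Each 10-minute DF block holds 10 × 60 × 30 − 9 × 2 = 17982 frames. 2173 ÷ 17982 → 0 full blocks, remainder 2173.
Within the partial block the first minute is 1800 frames and each further minute 1798, so 1 further minute boundary passed. Total skipped labels = 18 × 0 + 2 × 1 = 2.
Non-drop label index = 2173 + 2 = 2175; at 30 labels/s that is 00:01:12:15, i.e. DF 00:01:12;15.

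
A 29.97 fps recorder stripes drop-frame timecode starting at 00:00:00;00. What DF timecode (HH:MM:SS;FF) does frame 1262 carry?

Each 10-minute DF block holds 10 × 60 × 30 − 9 × 2 = 17982 frames. 1262 ÷ 17982 → 0 full blocks, remainder 1262.
Within the partial block the first minute is 1800 frames and each further minute 1798, so 0 further minute boundaries passed. Total skipped labels = 18 × 0 + 2 × 0 = 0.
Non-drop label index = 1262 + 0 = 1262; at 30 labels/s that is 00:00:42:02, i.e. DF 00:00:42;02.

00:00:42;02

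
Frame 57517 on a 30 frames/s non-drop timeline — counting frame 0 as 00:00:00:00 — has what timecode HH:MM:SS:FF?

57517 ÷ 30 = 1917 full seconds, remainder 7 frames.
1917 s = 0 h 31 min 57 s.
Timecode: 00:31:57:07.

00:31:57:07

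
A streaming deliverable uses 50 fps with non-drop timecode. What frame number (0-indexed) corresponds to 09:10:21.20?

frame 1651070

Total seconds to the label: (9 × 3600 + 10 × 60 + 21) = 33021.
Frame index = 33021 × 50 + 20 = 1651070.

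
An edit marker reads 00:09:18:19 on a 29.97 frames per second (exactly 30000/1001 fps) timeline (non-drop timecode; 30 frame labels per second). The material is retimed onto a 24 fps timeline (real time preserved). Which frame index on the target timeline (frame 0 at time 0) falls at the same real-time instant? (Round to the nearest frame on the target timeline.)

frame 13421

Source frame index: (0×3600 + 9×60 + 18) × 30 + 19 = 16759.
Real time: 16759 / (30000/1001) = 16775759/30000 s.
Target frame: (16775759/30000) × (24) = 16775759/1250 ≈ 13420.607 → 13421.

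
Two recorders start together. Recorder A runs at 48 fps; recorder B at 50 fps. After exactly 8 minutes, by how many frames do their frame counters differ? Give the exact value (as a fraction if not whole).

960 frames

8 min = 480 s.
A emits 48 × 480 = 23040 frames; B emits 50 × 480 = 24000.
Difference = 960 frames; B is ahead of A.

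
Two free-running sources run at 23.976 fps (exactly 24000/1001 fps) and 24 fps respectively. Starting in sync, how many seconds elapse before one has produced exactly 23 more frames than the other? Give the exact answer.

23023/24 seconds

The gap grows by |24 − 24000/1001| = 24/1001 frames per second.
Time for a 23-frame gap: 23 ÷ (24/1001) = 23023/24 s.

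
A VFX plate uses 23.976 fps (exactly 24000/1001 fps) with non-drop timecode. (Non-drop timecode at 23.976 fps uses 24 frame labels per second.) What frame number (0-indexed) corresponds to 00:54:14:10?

frame 78106

Total seconds to the label: (0 × 3600 + 54 × 60 + 14) = 3254.
Frame index = 3254 × 24 + 10 = 78106.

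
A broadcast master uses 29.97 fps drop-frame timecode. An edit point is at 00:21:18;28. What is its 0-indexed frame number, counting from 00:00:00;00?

As if non-drop at 30 labels/s: (0 × 3600 + 21 × 60 + 18) × 30 + 28 = 38368.
Minute boundaries passed: 21; those not divisible by 10: 21 − 2 = 19; dropped labels = 2 × 19 = 38.
Actual frame index = 38368 − 38 = 38330.

38330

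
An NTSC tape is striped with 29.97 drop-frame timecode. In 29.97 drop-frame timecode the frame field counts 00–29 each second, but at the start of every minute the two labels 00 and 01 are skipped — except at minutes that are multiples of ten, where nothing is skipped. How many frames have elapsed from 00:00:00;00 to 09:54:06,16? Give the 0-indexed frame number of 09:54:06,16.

As if non-drop at 30 labels/s: (9 × 3600 + 54 × 60 + 6) × 30 + 16 = 1069396.
Minute boundaries passed: 594; those not divisible by 10: 594 − 59 = 535; dropped labels = 2 × 535 = 1070.
Actual frame index = 1069396 − 1070 = 1068326.

1068326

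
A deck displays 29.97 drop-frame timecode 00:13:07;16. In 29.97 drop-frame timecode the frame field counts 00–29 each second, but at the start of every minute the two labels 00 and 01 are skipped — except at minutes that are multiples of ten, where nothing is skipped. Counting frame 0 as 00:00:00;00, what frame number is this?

23602

Complete 10-minute blocks: 1, each 17982 frames → 17982.
Remaining 3 whole minutes in the current block: 1800 + 2 × 1798 = 5396 frames.
Within the current minute: 7 × 30 + 16 − 2 = 224 (labels ;00/;01 skipped at this minute). Total = 17982 + 5396 + 224 = 23602.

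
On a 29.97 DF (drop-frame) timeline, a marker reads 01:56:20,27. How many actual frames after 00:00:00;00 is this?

209217

As if non-drop at 30 labels/s: (1 × 3600 + 56 × 60 + 20) × 30 + 27 = 209427.
Minute boundaries passed: 116; those not divisible by 10: 116 − 11 = 105; dropped labels = 2 × 105 = 210.
Actual frame index = 209427 − 210 = 209217.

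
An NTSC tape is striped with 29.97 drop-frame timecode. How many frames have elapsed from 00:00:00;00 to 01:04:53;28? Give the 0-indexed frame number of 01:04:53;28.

116702

As if non-drop at 30 labels/s: (1 × 3600 + 4 × 60 + 53) × 30 + 28 = 116818.
Minute boundaries passed: 64; those not divisible by 10: 64 − 6 = 58; dropped labels = 2 × 58 = 116.
Actual frame index = 116818 − 116 = 116702.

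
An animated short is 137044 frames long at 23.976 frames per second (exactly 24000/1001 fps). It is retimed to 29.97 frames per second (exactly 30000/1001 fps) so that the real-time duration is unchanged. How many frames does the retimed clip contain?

171305 frames

Target frames = source frames × (target rate / source rate) = 137044 × (30000/1001)/(24000/1001) = 137044 × 5/4 = 171305.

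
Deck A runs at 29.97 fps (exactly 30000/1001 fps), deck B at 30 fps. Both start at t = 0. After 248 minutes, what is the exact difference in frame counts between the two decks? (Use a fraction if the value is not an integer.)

446400/1001 frames

248 min = 14880 s.
A emits 30000/1001 × 14880 = 446400000/1001 frames; B emits 30 × 14880 = 446400.
Difference = 446400/1001 frames (≈ 445.9540); B is ahead of A.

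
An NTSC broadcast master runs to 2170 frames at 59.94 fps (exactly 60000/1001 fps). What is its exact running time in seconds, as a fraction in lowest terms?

Running time = 2170 ÷ (60000/1001) = 2170 × 1001/60000 = 217217/6000 s.

217217/6000 seconds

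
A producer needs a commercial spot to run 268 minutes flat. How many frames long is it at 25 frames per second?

268 min = 16080 s.
Frames = 16080 × 25 = 402000.

402000 frames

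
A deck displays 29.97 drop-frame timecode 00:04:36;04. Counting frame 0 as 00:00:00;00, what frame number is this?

As if non-drop at 30 labels/s: (0 × 3600 + 4 × 60 + 36) × 30 + 4 = 8284.
Minute boundaries passed: 4; those not divisible by 10: 4 − 0 = 4; dropped labels = 2 × 4 = 8.
Actual frame index = 8284 − 8 = 8276.

8276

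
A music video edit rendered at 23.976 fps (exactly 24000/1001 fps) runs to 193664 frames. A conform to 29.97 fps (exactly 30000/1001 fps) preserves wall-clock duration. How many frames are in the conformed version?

242080 frames

Target frames = source frames × (target rate / source rate) = 193664 × (30000/1001)/(24000/1001) = 193664 × 5/4 = 242080.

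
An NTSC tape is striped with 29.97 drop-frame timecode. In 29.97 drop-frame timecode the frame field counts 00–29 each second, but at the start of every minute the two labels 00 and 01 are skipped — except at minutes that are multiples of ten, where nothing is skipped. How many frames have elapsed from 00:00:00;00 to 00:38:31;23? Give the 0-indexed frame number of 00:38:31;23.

Complete 10-minute blocks: 3, each 17982 frames → 53946.
Remaining 8 whole minutes in the current block: 1800 + 7 × 1798 = 14386 frames.
Within the current minute: 31 × 30 + 23 − 2 = 951 (labels ;00/;01 skipped at this minute). Total = 53946 + 14386 + 951 = 69283.

69283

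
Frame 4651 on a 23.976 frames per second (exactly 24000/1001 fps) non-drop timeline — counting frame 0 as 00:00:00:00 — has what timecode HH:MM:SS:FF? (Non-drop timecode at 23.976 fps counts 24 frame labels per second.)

4651 ÷ 24 = 193 full seconds, remainder 19 frames.
193 s = 0 h 3 min 13 s.
Timecode: 00:03:13:19.

00:03:13:19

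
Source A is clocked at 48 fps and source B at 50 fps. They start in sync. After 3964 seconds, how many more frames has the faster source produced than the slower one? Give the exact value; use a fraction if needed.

7928 frames

A emits 48 × 3964 = 190272 frames; B emits 50 × 3964 = 198200.
Difference = 7928 frames; B is ahead of A.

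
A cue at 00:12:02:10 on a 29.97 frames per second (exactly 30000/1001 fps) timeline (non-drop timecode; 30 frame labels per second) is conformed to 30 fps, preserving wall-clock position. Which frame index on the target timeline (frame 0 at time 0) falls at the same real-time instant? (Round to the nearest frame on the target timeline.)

Source frame index: (0×3600 + 12×60 + 2) × 30 + 10 = 21670.
Real time: 21670 / (30000/1001) = 2169167/3000 s.
Target frame: (2169167/3000) × (30) = 2169167/100 ≈ 21691.670 → 21692.

frame 21692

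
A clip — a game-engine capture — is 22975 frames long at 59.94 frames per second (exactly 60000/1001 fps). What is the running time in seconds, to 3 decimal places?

383.300 seconds

Running time = 22975 × 1001/60000 = 919919/2400 s ≈ 383.300 s.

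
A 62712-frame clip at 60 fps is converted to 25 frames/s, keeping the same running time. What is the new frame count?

26130 frames

Target frames = source frames × (target rate / source rate) = 62712 × (25)/(60) = 62712 × 5/12 = 26130.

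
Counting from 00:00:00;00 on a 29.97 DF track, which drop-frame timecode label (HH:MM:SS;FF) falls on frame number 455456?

04:13:17;02

Each 10-minute DF block holds 10 × 60 × 30 − 9 × 2 = 17982 frames. 455456 ÷ 17982 → 25 full blocks, remainder 5906.
Within the partial block the first minute is 1800 frames and each further minute 1798, so 3 further minute boundaries passed. Total skipped labels = 18 × 25 + 2 × 3 = 456.
Non-drop label index = 455456 + 456 = 455912; at 30 labels/s that is 04:13:17:02, i.e. DF 04:13:17;02.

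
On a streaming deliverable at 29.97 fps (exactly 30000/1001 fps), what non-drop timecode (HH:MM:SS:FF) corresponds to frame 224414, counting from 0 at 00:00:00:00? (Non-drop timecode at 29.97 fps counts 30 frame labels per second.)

02:04:40:14

224414 ÷ 30 = 7480 full seconds, remainder 14 frames.
7480 s = 2 h 4 min 40 s.
Timecode: 02:04:40:14.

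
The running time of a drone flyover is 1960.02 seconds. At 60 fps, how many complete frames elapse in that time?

117601 frames

Frames = 1960.02 × 60 = 588006/5 ≈ 117601.2000.
Complete frames: 117601.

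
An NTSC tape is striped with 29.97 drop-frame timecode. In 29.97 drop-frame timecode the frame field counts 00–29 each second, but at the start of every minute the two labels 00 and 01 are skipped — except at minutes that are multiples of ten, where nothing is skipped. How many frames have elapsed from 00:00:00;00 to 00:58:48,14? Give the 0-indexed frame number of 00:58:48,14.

105748

Complete 10-minute blocks: 5, each 17982 frames → 89910.
Remaining 8 whole minutes in the current block: 1800 + 7 × 1798 = 14386 frames.
Within the current minute: 48 × 30 + 14 − 2 = 1452 (labels ;00/;01 skipped at this minute). Total = 89910 + 14386 + 1452 = 105748.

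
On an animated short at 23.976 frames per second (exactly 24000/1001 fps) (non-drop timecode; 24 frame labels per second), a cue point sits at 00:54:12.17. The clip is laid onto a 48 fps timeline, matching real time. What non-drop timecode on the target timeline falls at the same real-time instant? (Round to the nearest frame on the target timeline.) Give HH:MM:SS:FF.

00:54:15:46

Source frame index: (0×3600 + 54×60 + 12) × 24 + 17 = 78065.
Real time: 78065 / (24000/1001) = 15628613/4800 s.
Target frame: (15628613/4800) × (48) = 15628613/100 ≈ 156286.130 → 156286.
At 48 labels/s: frame 156286 → 00:54:15:46.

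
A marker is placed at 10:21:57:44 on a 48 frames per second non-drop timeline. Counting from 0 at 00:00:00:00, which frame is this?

frame 1791260

Total seconds to the label: (10 × 3600 + 21 × 60 + 57) = 37317.
Frame index = 37317 × 48 + 44 = 1791260.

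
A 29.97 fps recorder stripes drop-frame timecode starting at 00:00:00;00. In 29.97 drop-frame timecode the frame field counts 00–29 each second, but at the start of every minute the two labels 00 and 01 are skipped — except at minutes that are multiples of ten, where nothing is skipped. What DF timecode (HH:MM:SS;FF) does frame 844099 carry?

Each 10-minute DF block holds 10 × 60 × 30 − 9 × 2 = 17982 frames. 844099 ÷ 17982 → 46 full blocks, remainder 16927.
Within the partial block the first minute is 1800 frames and each further minute 1798, so 9 further minute boundaries passed. Total skipped labels = 18 × 46 + 2 × 9 = 846.
Non-drop label index = 844099 + 846 = 844945; at 30 labels/s that is 07:49:24:25, i.e. DF 07:49:24;25.

07:49:24;25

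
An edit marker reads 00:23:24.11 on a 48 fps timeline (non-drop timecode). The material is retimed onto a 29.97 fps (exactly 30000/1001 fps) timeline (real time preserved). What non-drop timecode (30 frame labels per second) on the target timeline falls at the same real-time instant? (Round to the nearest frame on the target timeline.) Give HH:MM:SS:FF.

Source frame index: (0×3600 + 23×60 + 24) × 48 + 11 = 67403.
Real time: 67403 / (48) = 67403/48 s.
Target frame: (67403/48) × (30000/1001) = 6018125/143 ≈ 42084.790 → 42085.
At 30 labels/s: frame 42085 → 00:23:22:25.

00:23:22:25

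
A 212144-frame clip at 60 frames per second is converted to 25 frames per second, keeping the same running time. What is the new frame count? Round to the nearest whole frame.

Frames at target rate = 212144 × (25) / (60) = 265180/3 ≈ 88393.333.
Nearest whole frame: 88393.

88393 frames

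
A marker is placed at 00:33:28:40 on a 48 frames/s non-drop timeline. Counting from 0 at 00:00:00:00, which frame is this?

Total seconds to the label: (0 × 3600 + 33 × 60 + 28) = 2008.
Frame index = 2008 × 48 + 40 = 96424.

96424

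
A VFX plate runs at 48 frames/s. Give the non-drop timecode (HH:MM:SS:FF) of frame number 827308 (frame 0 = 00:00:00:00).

04:47:15:28

827308 ÷ 48 = 17235 full seconds, remainder 28 frames.
17235 s = 4 h 47 min 15 s.
Timecode: 04:47:15:28.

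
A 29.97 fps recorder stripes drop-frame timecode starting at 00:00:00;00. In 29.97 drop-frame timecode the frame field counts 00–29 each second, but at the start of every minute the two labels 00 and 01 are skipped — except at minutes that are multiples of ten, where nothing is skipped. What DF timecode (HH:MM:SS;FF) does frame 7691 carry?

00:04:16;19

Each 10-minute DF block holds 10 × 60 × 30 − 9 × 2 = 17982 frames. 7691 ÷ 17982 → 0 full blocks, remainder 7691.
Within the partial block the first minute is 1800 frames and each further minute 1798, so 4 further minute boundaries passed. Total skipped labels = 18 × 0 + 2 × 4 = 8.
Non-drop label index = 7691 + 8 = 7699; at 30 labels/s that is 00:04:16:19, i.e. DF 00:04:16;19.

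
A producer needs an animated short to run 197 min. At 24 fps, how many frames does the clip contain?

197 min = 11820 s.
Frames = 11820 × 24 = 283680.

283680 frames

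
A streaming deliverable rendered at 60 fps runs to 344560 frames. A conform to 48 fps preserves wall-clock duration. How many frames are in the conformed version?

Target frames = source frames × (target rate / source rate) = 344560 × (48)/(60) = 344560 × 4/5 = 275648.

275648 frames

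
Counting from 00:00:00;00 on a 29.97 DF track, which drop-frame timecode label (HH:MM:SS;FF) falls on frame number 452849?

Each 10-minute DF block holds 10 × 60 × 30 − 9 × 2 = 17982 frames. 452849 ÷ 17982 → 25 full blocks, remainder 3299.
Within the partial block the first minute is 1800 frames and each further minute 1798, so 1 further minute boundary passed. Total skipped labels = 18 × 25 + 2 × 1 = 452.
Non-drop label index = 452849 + 452 = 453301; at 30 labels/s that is 04:11:50:01, i.e. DF 04:11:50;01.

04:11:50;01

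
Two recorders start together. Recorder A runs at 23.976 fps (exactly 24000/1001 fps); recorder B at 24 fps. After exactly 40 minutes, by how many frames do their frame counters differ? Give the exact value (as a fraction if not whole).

57600/1001 frames

40 min = 2400 s.
A emits 24000/1001 × 2400 = 57600000/1001 frames; B emits 24 × 2400 = 57600.
Difference = 57600/1001 frames (≈ 57.5425); B is ahead of A.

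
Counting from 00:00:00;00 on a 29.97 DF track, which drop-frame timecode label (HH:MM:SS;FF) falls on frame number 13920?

00:07:44;14

Each 10-minute DF block holds 10 × 60 × 30 − 9 × 2 = 17982 frames. 13920 ÷ 17982 → 0 full blocks, remainder 13920.
Within the partial block the first minute is 1800 frames and each further minute 1798, so 7 further minute boundaries passed. Total skipped labels = 18 × 0 + 2 × 7 = 14.
Non-drop label index = 13920 + 14 = 13934; at 30 labels/s that is 00:07:44:14, i.e. DF 00:07:44;14.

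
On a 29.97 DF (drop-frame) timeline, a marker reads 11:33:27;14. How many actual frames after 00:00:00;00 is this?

1246976

As if non-drop at 30 labels/s: (11 × 3600 + 33 × 60 + 27) × 30 + 14 = 1248224.
Minute boundaries passed: 693; those not divisible by 10: 693 − 69 = 624; dropped labels = 2 × 624 = 1248.
Actual frame index = 1248224 − 1248 = 1246976.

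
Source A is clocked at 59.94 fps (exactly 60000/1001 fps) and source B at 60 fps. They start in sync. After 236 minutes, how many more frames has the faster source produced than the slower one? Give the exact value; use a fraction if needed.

236 min = 14160 s.
A emits 60000/1001 × 14160 = 849600000/1001 frames; B emits 60 × 14160 = 849600.
Difference = 849600/1001 frames (≈ 848.7512); B is ahead of A.

849600/1001 frames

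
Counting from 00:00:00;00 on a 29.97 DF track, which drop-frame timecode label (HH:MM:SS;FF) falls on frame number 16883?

Each 10-minute DF block holds 10 × 60 × 30 − 9 × 2 = 17982 frames. 16883 ÷ 17982 → 0 full blocks, remainder 16883.
Within the partial block the first minute is 1800 frames and each further minute 1798, so 9 further minute boundaries passed. Total skipped labels = 18 × 0 + 2 × 9 = 18.
Non-drop label index = 16883 + 18 = 16901; at 30 labels/s that is 00:09:23:11, i.e. DF 00:09:23;11.

00:09:23;11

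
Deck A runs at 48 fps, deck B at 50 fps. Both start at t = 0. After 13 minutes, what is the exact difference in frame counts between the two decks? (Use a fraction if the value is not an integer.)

1560 frames

13 min = 780 s.
A emits 48 × 780 = 37440 frames; B emits 50 × 780 = 39000.
Difference = 1560 frames; B is ahead of A.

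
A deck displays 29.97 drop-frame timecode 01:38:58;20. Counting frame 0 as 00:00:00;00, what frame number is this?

177982

As if non-drop at 30 labels/s: (1 × 3600 + 38 × 60 + 58) × 30 + 20 = 178160.
Minute boundaries passed: 98; those not divisible by 10: 98 − 9 = 89; dropped labels = 2 × 89 = 178.
Actual frame index = 178160 − 178 = 177982.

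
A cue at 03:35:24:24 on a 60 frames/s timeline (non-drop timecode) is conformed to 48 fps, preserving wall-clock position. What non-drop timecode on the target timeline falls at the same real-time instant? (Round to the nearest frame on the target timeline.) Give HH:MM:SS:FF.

03:35:24:19

Source frame index: (3×3600 + 35×60 + 24) × 60 + 24 = 775464.
Real time: 775464 / (60) = 64622/5 s.
Target frame: (64622/5) × (48) = 3101856/5 ≈ 620371.200 → 620371.
At 48 labels/s: frame 620371 → 03:35:24:19.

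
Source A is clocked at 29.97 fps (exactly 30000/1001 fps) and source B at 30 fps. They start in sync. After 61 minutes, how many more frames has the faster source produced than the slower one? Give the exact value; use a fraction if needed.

61 min = 3660 s.
A emits 30000/1001 × 3660 = 109800000/1001 frames; B emits 30 × 3660 = 109800.
Difference = 109800/1001 frames (≈ 109.6903); B is ahead of A.

109800/1001 frames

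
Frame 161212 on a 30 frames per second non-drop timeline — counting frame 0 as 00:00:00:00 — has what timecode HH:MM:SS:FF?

01:29:33:22

161212 ÷ 30 = 5373 full seconds, remainder 22 frames.
5373 s = 1 h 29 min 33 s.
Timecode: 01:29:33:22.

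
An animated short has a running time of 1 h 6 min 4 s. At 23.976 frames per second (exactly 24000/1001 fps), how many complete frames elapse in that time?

1 h 6 min 4 s = 3964 s.
Frames = 3964 × 24000/1001 = 95136000/1001 ≈ 95040.9590.
Complete frames: 95040.

95040 frames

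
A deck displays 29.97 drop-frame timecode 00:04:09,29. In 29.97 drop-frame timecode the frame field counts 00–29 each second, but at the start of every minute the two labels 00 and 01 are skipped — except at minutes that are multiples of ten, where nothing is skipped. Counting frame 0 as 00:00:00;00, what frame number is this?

Complete 10-minute blocks: 0, each 17982 frames → 0.
Remaining 4 whole minutes in the current block: 1800 + 3 × 1798 = 7194 frames.
Within the current minute: 9 × 30 + 29 − 2 = 297 (labels ;00/;01 skipped at this minute). Total = 0 + 7194 + 297 = 7491.

7491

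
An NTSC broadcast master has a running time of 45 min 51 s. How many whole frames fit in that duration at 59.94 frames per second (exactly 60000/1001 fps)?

45 min 51 s = 2751 s.
Frames = 2751 × 60000/1001 = 23580000/143 ≈ 164895.1049.
Complete frames: 164895.

164895 frames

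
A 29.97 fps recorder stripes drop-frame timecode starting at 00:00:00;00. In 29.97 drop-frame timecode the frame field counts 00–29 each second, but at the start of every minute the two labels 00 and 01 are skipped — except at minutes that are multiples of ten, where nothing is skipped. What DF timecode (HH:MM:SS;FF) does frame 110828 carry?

01:01:37;28

Ten DF minutes hold 17982 frames, so frame 110828 lies in block 6 (frames 107892–125873) with 2936 frames into that block.
The block's first minute is 1800 frames and the rest 1798 each; 2936 frames reaches minute 1, so 6 × 18 + 1 × 2 = 110 labels have been skipped so far.
Adding those back, label number 110828 + 110 = 110938 at 30 labels/s is 3697 s + 28 f = 1 h 1 min 37 s frame 28, i.e. 01:01:37;28.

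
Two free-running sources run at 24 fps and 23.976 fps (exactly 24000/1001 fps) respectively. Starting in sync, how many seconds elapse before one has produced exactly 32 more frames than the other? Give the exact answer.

4004/3 seconds

The gap grows by |24000/1001 − 24| = 24/1001 frames per second.
Time for a 32-frame gap: 32 ÷ (24/1001) = 4004/3 s.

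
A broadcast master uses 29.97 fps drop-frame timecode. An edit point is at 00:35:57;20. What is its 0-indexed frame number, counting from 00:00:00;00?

64666

Complete 10-minute blocks: 3, each 17982 frames → 53946.
Remaining 5 whole minutes in the current block: 1800 + 4 × 1798 = 8992 frames.
Within the current minute: 57 × 30 + 20 − 2 = 1728 (labels ;00/;01 skipped at this minute). Total = 53946 + 8992 + 1728 = 64666.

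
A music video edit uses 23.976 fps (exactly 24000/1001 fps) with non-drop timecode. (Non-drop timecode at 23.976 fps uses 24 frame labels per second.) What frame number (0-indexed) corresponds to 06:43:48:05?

Total seconds to the label: (6 × 3600 + 43 × 60 + 48) = 24228.
Frame index = 24228 × 24 + 5 = 581477.

frame 581477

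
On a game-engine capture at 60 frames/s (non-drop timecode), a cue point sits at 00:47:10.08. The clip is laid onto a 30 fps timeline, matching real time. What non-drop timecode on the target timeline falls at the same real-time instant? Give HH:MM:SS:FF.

00:47:10:04

Source frame index: (0×3600 + 47×60 + 10) × 60 + 8 = 169808.
Real time: 169808 / (60) = 42452/15 s.
Target frame: (42452/15) × (30) = 84904.
At 30 labels/s: frame 84904 → 00:47:10:04.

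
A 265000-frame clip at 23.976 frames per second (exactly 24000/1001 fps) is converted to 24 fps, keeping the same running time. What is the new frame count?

265265 frames

Target frames = source frames × (target rate / source rate) = 265000 × (24)/(24000/1001) = 265000 × 1001/1000 = 265265.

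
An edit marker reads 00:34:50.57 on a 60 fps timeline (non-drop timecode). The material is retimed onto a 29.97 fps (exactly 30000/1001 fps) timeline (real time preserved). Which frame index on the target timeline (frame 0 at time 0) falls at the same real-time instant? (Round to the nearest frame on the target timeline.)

frame 62666

Source frame index: (0×3600 + 34×60 + 50) × 60 + 57 = 125457.
Real time: 125457 / (60) = 41819/20 s.
Target frame: (41819/20) × (30000/1001) = 62728500/1001 ≈ 62665.834 → 62666.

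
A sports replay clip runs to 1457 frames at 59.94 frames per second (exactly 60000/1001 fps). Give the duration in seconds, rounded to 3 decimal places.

Running time = 1457 × 1001/60000 = 1458457/60000 s ≈ 24.308 s.

24.308 seconds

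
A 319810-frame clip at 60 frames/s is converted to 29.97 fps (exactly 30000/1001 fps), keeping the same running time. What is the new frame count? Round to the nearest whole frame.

Frames at target rate = 319810 × (30000/1001) / (60) = 159905000/1001 ≈ 159745.255.
Nearest whole frame: 159745.

159745 frames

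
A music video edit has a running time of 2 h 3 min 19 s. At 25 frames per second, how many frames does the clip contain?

184975 frames

2 h 3 min 19 s = 7399 s.
Frames = 7399 × 25 = 184975.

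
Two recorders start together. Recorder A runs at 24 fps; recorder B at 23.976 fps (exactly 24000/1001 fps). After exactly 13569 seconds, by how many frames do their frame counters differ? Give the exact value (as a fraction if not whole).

A emits 24 × 13569 = 325656 frames; B emits 24000/1001 × 13569 = 325656000/1001.
Difference = 325656/1001 frames (≈ 325.3307); B is behind A.

325656/1001 frames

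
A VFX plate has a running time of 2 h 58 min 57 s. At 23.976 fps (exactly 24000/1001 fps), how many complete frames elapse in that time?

2 h 58 min 57 s = 10737 s.
Frames = 10737 × 24000/1001 = 257688000/1001 ≈ 257430.5694.
Complete frames: 257430.

257430 frames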